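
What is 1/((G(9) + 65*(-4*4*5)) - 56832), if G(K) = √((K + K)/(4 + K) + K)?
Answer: -806416/50023597177 - 3*√195/50023597177 ≈ -1.6122e-5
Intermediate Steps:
G(K) = √(K + 2*K/(4 + K)) (G(K) = √((2*K)/(4 + K) + K) = √(2*K/(4 + K) + K) = √(K + 2*K/(4 + K)))
1/((G(9) + 65*(-4*4*5)) - 56832) = 1/((√(9*(6 + 9)/(4 + 9)) + 65*(-4*4*5)) - 56832) = 1/((√(9*15/13) + 65*(-16*5)) - 56832) = 1/((√(9*(1/13)*15) + 65*(-80)) - 56832) = 1/((√(135/13) - 5200) - 56832) = 1/((3*√195/13 - 5200) - 56832) = 1/((-5200 + 3*√195/13) - 56832) = 1/(-62032 + 3*√195/13)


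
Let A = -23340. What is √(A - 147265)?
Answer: I*√170605 ≈ 413.04*I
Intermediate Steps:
√(A - 147265) = √(-23340 - 147265) = √(-170605) = I*√170605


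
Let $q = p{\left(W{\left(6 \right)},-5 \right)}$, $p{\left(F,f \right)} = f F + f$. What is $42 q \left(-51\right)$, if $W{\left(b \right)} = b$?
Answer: $74970$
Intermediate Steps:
$p{\left(F,f \right)} = f + F f$ ($p{\left(F,f \right)} = F f + f = f + F f$)
$q = -35$ ($q = - 5 \left(1 + 6\right) = \left(-5\right) 7 = -35$)
$42 q \left(-51\right) = 42 \left(-35\right) \left(-51\right) = \left(-1470\right) \left(-51\right) = 74970$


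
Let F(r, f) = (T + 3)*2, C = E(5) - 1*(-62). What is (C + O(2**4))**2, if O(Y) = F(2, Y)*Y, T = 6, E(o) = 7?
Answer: 127449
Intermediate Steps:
C = 69 (C = 7 - 1*(-62) = 7 + 62 = 69)
F(r, f) = 18 (F(r, f) = (6 + 3)*2 = 9*2 = 18)
O(Y) = 18*Y
(C + O(2**4))**2 = (69 + 18*2**4)**2 = (69 + 18*16)**2 = (69 + 288)**2 = 357**2 = 127449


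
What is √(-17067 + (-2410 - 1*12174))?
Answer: I*√31651 ≈ 177.91*I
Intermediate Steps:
√(-17067 + (-2410 - 1*12174)) = √(-17067 + (-2410 - 12174)) = √(-17067 - 14584) = √(-31651) = I*√31651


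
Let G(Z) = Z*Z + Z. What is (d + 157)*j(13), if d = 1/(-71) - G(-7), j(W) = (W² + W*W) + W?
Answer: 2865564/71 ≈ 40360.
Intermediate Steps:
j(W) = W + 2*W² (j(W) = (W² + W²) + W = 2*W² + W = W + 2*W²)
G(Z) = Z + Z² (G(Z) = Z² + Z = Z + Z²)
d = -2983/71 (d = 1/(-71) - (-7)*(1 - 7) = -1/71 - (-7)*(-6) = -1/71 - 1*42 = -1/71 - 42 = -2983/71 ≈ -42.014)
(d + 157)*j(13) = (-2983/71 + 157)*(13*(1 + 2*13)) = 8164*(13*(1 + 26))/71 = 8164*(13*27)/71 = (8164/71)*351 = 2865564/71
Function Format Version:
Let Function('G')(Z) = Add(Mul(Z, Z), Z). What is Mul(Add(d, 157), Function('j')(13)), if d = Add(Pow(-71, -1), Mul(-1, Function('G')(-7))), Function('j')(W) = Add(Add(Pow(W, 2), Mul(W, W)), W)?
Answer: Rational(2865564, 71) ≈ 40360.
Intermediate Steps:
Function('j')(W) = Add(W, Mul(2, Pow(W, 2))) (Function('j')(W) = Add(Add(Pow(W, 2), Pow(W, 2)), W) = Add(Mul(2, Pow(W, 2)), W) = Add(W, Mul(2, Pow(W, 2))))
Function('G')(Z) = Add(Z, Pow(Z, 2)) (Function('G')(Z) = Add(Pow(Z, 2), Z) = Add(Z, Pow(Z, 2)))
d = Rational(-2983, 71) (d = Add(Pow(-71, -1), Mul(-1, Mul(-7, Add(1, -7)))) = Add(Rational(-1, 71), Mul(-1, Mul(-7, -6))) = Add(Rational(-1, 71), Mul(-1, 42)) = Add(Rational(-1, 71), -42) = Rational(-2983, 71) ≈ -42.014)
Mul(Add(d, 157), Function('j')(13)) = Mul(Add(Rational(-2983, 71), 157), Mul(13, Add(1, Mul(2, 13)))) = Mul(Rational(8164, 71), Mul(13, Add(1, 26))) = Mul(Rational(8164, 71), Mul(13, 27)) = Mul(Rational(8164, 71), 351) = Rational(2865564, 71)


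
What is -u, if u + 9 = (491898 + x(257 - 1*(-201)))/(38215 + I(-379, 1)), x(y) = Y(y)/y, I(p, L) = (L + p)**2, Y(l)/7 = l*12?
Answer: 1137909/181099 ≈ 6.2834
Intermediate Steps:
Y(l) = 84*l (Y(l) = 7*(l*12) = 7*(12*l) = 84*l)
x(y) = 84 (x(y) = (84*y)/y = 84)
u = -1137909/181099 (u = -9 + (491898 + 84)/(38215 + (1 - 379)**2) = -9 + 491982/(38215 + (-378)**2) = -9 + 491982/(38215 + 142884) = -9 + 491982/181099 = -1137909/181099 ≈ -6.2834)
-u = -1*(-1137909/181099) = 1137909/181099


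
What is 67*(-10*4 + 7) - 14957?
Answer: -17168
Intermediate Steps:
67*(-10*4 + 7) - 14957 = 67*(-40 + 7) - 14957 = 67*(-33) - 14957 = -2211 - 14957 = -17168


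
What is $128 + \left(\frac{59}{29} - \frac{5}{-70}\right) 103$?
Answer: $\frac{140033}{406} \approx 344.91$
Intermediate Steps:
$128 + \left(\frac{59}{29} - \frac{5}{-70}\right) 103 = 128 + \left(59 \cdot \frac{1}{29} - - \frac{1}{14}\right) 103 = 128 + \left(\frac{59}{29} + \frac{1}{14}\right) 103 = 128 + \frac{855}{406} \cdot 103 = 128 + \frac{88065}{406} = \frac{140033}{406}$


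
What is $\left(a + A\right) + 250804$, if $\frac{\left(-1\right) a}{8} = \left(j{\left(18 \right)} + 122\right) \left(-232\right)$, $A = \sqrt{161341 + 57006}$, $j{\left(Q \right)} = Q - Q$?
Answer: $477236 + \sqrt{218347} \approx 4.777 \cdot 10^{5}$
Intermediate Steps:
$j{\left(Q \right)} = 0$
$A = \sqrt{218347} \approx 467.28$
$a = 226432$ ($a = - 8 \left(0 + 122\right) \left(-232\right) = - 8 \cdot 122 \left(-232\right) = \left(-8\right) \left(-28304\right) = 226432$)
$\left(a + A\right) + 250804 = \left(226432 + \sqrt{218347}\right) + 250804 = 477236 + \sqrt{218347}$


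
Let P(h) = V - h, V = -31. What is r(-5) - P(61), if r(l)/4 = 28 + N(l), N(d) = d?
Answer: 184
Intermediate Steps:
P(h) = -31 - h
r(l) = 112 + 4*l (r(l) = 4*(28 + l) = 112 + 4*l)
r(-5) - P(61) = (112 + 4*(-5)) - (-31 - 1*61) = (112 - 20) - (-31 - 61) = 92 - 1*(-92) = 92 + 92 = 184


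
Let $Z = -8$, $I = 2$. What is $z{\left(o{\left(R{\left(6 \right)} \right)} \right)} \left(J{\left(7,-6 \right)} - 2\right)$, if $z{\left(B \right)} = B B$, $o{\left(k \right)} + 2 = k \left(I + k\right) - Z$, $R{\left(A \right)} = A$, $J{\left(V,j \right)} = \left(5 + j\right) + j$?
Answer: $-26244$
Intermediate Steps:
$J{\left(V,j \right)} = 5 + 2 j$
$o{\left(k \right)} = 6 + k \left(2 + k\right)$ ($o{\left(k \right)} = -2 + \left(k \left(2 + k\right) - -8\right) = -2 + \left(k \left(2 + k\right) + 8\right) = -2 + \left(8 + k \left(2 + k\right)\right) = 6 + k \left(2 + k\right)$)
$z{\left(B \right)} = B^{2}$
$z{\left(o{\left(R{\left(6 \right)} \right)} \right)} \left(J{\left(7,-6 \right)} - 2\right) = \left(6 + 6^{2} + 2 \cdot 6\right)^{2} \left(\left(5 + 2 \left(-6\right)\right) - 2\right) = \left(6 + 36 + 12\right)^{2} \left(\left(5 - 12\right) - 2\right) = 54^{2} \left(-7 - 2\right) = 2916 \left(-9\right) = -26244$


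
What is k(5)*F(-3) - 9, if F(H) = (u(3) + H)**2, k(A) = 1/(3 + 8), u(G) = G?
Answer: -9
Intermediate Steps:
k(A) = 1/11
F(H) = (3 + H)**2
k(5)*F(-3) - 9 = (3 - 3)**2/11 - 9 = (1/11)*0**2 - 9 = (1/11)*0 - 9 = 0 - 9 = -9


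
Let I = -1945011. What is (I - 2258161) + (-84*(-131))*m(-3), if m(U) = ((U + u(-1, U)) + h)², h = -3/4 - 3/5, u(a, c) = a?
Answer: -388821001/100 ≈ -3.8882e+6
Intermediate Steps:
h = -27/20 (h = -3*¼ - 3*⅕ = -¾ - ⅗ = -27/20 ≈ -1.3500)
m(U) = (-47/20 + U)² (m(U) = ((U - 1) - 27/20)² = ((-1 + U) - 27/20)² = (-47/20 + U)²)
(I - 2258161) + (-84*(-131))*m(-3) = (-1945011 - 2258161) + (-84*(-131))*((-47 + 20*(-3))²/400) = -4203172 + 11004*((-47 - 60)²/400) = -4203172 + 11004*((1/400)*(-107)²) = -4203172 + 11004*((1/400)*11449) = -4203172 + 11004*(11449/400) = -4203172 + 31496199/100 = -388821001/100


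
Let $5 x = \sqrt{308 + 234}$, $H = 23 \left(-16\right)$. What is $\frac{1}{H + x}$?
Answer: $- \frac{4600}{1692529} - \frac{5 \sqrt{542}}{3385058} \approx -0.0027522$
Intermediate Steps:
$H = -368$
$x = \frac{\sqrt{542}}{5}$ ($x = \frac{\sqrt{308 + 234}}{5} = \frac{\sqrt{542}}{5} \approx 4.6562$)
$\frac{1}{H + x} = \frac{1}{-368 + \frac{\sqrt{542}}{5}}$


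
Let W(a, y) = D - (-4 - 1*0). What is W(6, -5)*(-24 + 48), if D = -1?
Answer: 72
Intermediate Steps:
W(a, y) = 3 (W(a, y) = -1 - (-4 - 1*0) = -1 - (-4 + 0) = -1 - 1*(-4) = -1 + 4 = 3)
W(6, -5)*(-24 + 48) = 3*(-24 + 48) = 3*24 = 72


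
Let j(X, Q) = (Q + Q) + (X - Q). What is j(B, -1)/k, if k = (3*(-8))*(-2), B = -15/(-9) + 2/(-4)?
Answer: 1/288 ≈ 0.0034722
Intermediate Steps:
B = 7/6 (B = -15*(-⅑) + 2*(-¼) = 5/3 - ½ = 7/6 ≈ 1.1667)
j(X, Q) = Q + X (j(X, Q) = 2*Q + (X - Q) = Q + X)
k = 48 (k = -24*(-2) = 48)
j(B, -1)/k = (-1 + 7/6)/48 = (⅙)*(1/48) = 1/288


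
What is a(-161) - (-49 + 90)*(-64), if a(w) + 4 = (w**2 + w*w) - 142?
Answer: 54320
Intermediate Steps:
a(w) = -146 + 2*w**2 (a(w) = -4 + ((w**2 + w*w) - 142) = -4 + ((w**2 + w**2) - 142) = -4 + (2*w**2 - 142) = -4 + (-142 + 2*w**2) = -146 + 2*w**2)
a(-161) - (-49 + 90)*(-64) = (-146 + 2*(-161)**2) - (-49 + 90)*(-64) = (-146 + 2*25921) - 41*(-64) = (-146 + 51842) - 1*(-2624) = 51696 + 2624 = 54320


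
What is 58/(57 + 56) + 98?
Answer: 11132/113 ≈ 98.513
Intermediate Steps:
58/(57 + 56) + 98 = 58/113 + 98 = 11132/113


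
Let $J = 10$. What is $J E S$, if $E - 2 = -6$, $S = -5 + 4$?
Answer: $40$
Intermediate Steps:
$S = -1$
$E = -4$ ($E = 2 - 6 = -4$)
$J E S = 10 \left(-4\right) \left(-1\right) = \left(-40\right) \left(-1\right) = 40$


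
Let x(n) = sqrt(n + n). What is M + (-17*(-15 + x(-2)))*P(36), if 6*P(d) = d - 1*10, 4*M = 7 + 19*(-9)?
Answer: 1064 - 442*I/3 ≈ 1064.0 - 147.33*I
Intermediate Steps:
x(n) = sqrt(2)*sqrt(n) (x(n) = sqrt(2*n) = sqrt(2)*sqrt(n))
M = -41 (M = (7 + 19*(-9))/4 = (7 - 171)/4 = (1/4)*(-164) = -41)
P(d) = -5/3 + d/6 (P(d) = (d - 1*10)/6 = (d - 10)/6 = (-10 + d)/6 = -5/3 + d/6)
M + (-17*(-15 + x(-2)))*P(36) = -41 + (-17*(-15 + sqrt(2)*sqrt(-2)))*(-5/3 + (1/6)*36) = -41 + (-17*(-15 + sqrt(2)*(I*sqrt(2))))*(-5/3 + 6) = -41 - 17*(-15 + 2*I)*(13/3) = -41 + (255 - 34*I)*(13/3) = -41 + (1105 - 442*I/3) = 1064 - 442*I/3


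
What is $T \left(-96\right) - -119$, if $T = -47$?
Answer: $4631$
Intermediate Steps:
$T \left(-96\right) - -119 = \left(-47\right) \left(-96\right) - -119 = 4512 + 119 = 4631$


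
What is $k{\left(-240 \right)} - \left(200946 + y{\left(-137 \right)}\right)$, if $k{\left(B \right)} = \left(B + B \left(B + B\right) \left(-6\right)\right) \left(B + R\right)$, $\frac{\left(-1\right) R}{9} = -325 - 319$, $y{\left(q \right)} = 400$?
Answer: $-3841841986$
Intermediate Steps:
$R = 5796$ ($R = - 9 \left(-325 - 319\right) = \left(-9\right) \left(-644\right) = 5796$)
$k{\left(B \right)} = \left(5796 + B\right) \left(B - 12 B^{2}\right)$ ($k{\left(B \right)} = \left(B + B \left(B + B\right) \left(-6\right)\right) \left(B + 5796\right) = \left(B + B 2 B \left(-6\right)\right) \left(5796 + B\right) = \left(B + 2 B^{2} \left(-6\right)\right) \left(5796 + B\right) = \left(B - 12 B^{2}\right) \left(5796 + B\right) = \left(5796 + B\right) \left(B - 12 B^{2}\right)$)
$k{\left(-240 \right)} - \left(200946 + y{\left(-137 \right)}\right) = - 240 \left(5796 - -16692240 - 12 \left(-240\right)^{2}\right) - \left(200946 + 400\right) = - 240 \left(5796 + 16692240 - 691200\right) - 201346 = \left(-240\right) 16006836 - 201346 = -3841640640 - 201346 = -3841841986$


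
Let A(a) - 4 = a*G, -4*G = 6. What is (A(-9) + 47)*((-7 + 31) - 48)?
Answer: -1548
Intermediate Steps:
G = -3/2 (G = -1/4*6 = -3/2 ≈ -1.5000)
A(a) = 4 - 3*a/2 (A(a) = 4 + a*(-3/2) = 4 - 3*a/2)
(A(-9) + 47)*((-7 + 31) - 48) = ((4 - 3/2*(-9)) + 47)*((-7 + 31) - 48) = ((4 + 27/2) + 47)*(24 - 48) = (35/2 + 47)*(-24) = (129/2)*(-24) = -1548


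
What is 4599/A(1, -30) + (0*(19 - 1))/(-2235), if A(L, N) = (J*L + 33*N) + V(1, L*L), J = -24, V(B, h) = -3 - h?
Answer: -4599/1018 ≈ -4.5177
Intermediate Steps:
A(L, N) = -3 - L² - 24*L + 33*N (A(L, N) = (-24*L + 33*N) + (-3 - L*L) = (-24*L + 33*N) + (-3 - L²) = -3 - L² - 24*L + 33*N)
4599/A(1, -30) + (0*(19 - 1))/(-2235) = 4599/(-3 - 1*1² - 24*1 + 33*(-30)) + (0*(19 - 1))/(-2235) = 4599/(-3 - 1*1 - 24 - 990) + (0*18)*(-1/2235) = 4599/(-3 - 1 - 24 - 990) + 0*(-1/2235) = 4599/(-1018) + 0 = 4599*(-1/1018) + 0 = -4599/1018 + 0 = -4599/1018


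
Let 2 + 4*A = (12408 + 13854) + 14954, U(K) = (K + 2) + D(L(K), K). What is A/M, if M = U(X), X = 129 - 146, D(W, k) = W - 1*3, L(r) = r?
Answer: -20607/70 ≈ -294.39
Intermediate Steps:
D(W, k) = -3 + W (D(W, k) = W - 3 = -3 + W)
X = -17
U(K) = -1 + 2*K (U(K) = (K + 2) + (-3 + K) = (2 + K) + (-3 + K) = -1 + 2*K)
M = -35 (M = -1 + 2*(-17) = -1 - 34 = -35)
A = 20607/2 (A = -½ + ((12408 + 13854) + 14954)/4 = -½ + (26262 + 14954)/4 = -½ + (¼)*41216 = -½ + 10304 = 20607/2 ≈ 10304.)
A/M = (20607/2)/(-35) = (20607/2)*(-1/35) = -20607/70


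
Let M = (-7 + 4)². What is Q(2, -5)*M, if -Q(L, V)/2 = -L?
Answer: 36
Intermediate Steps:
Q(L, V) = 2*L (Q(L, V) = -(-2)*L = 2*L)
M = 9 (M = (-3)² = 9)
Q(2, -5)*M = (2*2)*9 = 4*9 = 36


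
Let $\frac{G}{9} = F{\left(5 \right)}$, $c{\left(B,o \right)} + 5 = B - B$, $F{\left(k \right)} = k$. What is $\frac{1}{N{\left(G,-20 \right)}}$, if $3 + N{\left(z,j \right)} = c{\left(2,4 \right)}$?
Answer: $- \frac{1}{8} \approx -0.125$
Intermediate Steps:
$c{\left(B,o \right)} = -5$ ($c{\left(B,o \right)} = -5 + \left(B - B\right) = -5 + 0 = -5$)
$G = 45$ ($G = 9 \cdot 5 = 45$)
$N{\left(z,j \right)} = -8$ ($N{\left(z,j \right)} = -3 - 5 = -8$)
$\frac{1}{N{\left(G,-20 \right)}} = \frac{1}{-8} = - \frac{1}{8}$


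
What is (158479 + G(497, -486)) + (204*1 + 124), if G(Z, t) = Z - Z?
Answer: 158807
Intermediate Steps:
G(Z, t) = 0
(158479 + G(497, -486)) + (204*1 + 124) = (158479 + 0) + (204*1 + 124) = 158479 + (204 + 124) = 158479 + 328 = 158807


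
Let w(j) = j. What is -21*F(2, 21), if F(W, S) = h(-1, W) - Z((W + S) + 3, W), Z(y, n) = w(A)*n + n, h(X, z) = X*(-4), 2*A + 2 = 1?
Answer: -63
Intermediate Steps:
A = -1/2 (A = -1 + (1/2)*1 = -1 + 1/2 = -1/2 ≈ -0.50000)
h(X, z) = -4*X
Z(y, n) = n/2 (Z(y, n) = -n/2 + n = n/2)
F(W, S) = 4 - W/2 (F(W, S) = -4*(-1) - W/2 = 4 - W/2)
-21*F(2, 21) = -21*(4 - 1/2*2) = -21*(4 - 1) = -21*3 = -63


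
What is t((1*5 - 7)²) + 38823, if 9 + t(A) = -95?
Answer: 38719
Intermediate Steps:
t(A) = -104 (t(A) = -9 - 95 = -104)
t((1*5 - 7)²) + 38823 = -104 + 38823 = 38719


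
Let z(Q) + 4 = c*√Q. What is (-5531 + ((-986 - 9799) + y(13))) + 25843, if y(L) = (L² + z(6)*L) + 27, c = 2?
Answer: 9671 + 26*√6 ≈ 9734.7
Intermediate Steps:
z(Q) = -4 + 2*√Q
y(L) = 27 + L² + L*(-4 + 2*√6) (y(L) = (L² + (-4 + 2*√6)*L) + 27 = (L² + L*(-4 + 2*√6)) + 27 = 27 + L² + L*(-4 + 2*√6))
(-5531 + ((-986 - 9799) + y(13))) + 25843 = (-5531 + ((-986 - 9799) + (27 + 13² - 2*13*(2 - √6)))) + 25843 = (-5531 + (-10785 + (27 + 169 + (-52 + 26*√6)))) + 25843 = (-5531 + (-10785 + (144 + 26*√6))) + 25843 = (-5531 + (-10641 + 26*√6)) + 25843 = (-16172 + 26*√6) + 25843 = 9671 + 26*√6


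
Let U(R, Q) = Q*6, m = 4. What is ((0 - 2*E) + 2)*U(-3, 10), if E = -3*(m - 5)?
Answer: -240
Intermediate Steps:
E = 3 (E = -3*(4 - 5) = -3*(-1) = 3)
U(R, Q) = 6*Q
((0 - 2*E) + 2)*U(-3, 10) = ((0 - 2*3) + 2)*(6*10) = ((0 - 6) + 2)*60 = (-6 + 2)*60 = -4*60 = -240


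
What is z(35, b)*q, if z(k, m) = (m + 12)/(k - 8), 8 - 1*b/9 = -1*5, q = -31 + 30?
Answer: -43/9 ≈ -4.7778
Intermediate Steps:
q = -1
b = 117 (b = 72 - (-9)*5 = 72 - 9*(-5) = 72 + 45 = 117)
z(k, m) = (12 + m)/(-8 + k)
z(35, b)*q = ((12 + 117)/(-8 + 35))*(-1) = (129/27)*(-1) = ((1/27)*129)*(-1) = (43/9)*(-1) = -43/9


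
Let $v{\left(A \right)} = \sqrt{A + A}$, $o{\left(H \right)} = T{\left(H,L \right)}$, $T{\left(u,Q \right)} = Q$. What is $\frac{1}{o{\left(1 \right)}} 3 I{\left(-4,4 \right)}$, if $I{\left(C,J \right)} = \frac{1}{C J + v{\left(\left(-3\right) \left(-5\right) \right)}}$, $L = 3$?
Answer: $- \frac{8}{113} - \frac{\sqrt{30}}{226} \approx -0.095032$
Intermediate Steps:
$o{\left(H \right)} = 3$
$v{\left(A \right)} = \sqrt{2} \sqrt{A}$ ($v{\left(A \right)} = \sqrt{2 A} = \sqrt{2} \sqrt{A}$)
$I{\left(C,J \right)} = \frac{1}{\sqrt{30} + C J}$ ($I{\left(C,J \right)} = \frac{1}{C J + \sqrt{2} \sqrt{\left(-3\right) \left(-5\right)}} = \frac{1}{C J + \sqrt{2} \sqrt{15}} = \frac{1}{C J + \sqrt{30}} = \frac{1}{\sqrt{30} + C J}$)
$\frac{1}{o{\left(1 \right)}} 3 I{\left(-4,4 \right)} = \frac{\frac{1}{3} \cdot 3}{\sqrt{30} - 16} = 1 \frac{1}{-16 + \sqrt{30}} = \frac{1}{-16 + \sqrt{30}}$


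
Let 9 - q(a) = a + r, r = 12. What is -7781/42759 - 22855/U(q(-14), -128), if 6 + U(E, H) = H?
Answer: 976214291/5729706 ≈ 170.38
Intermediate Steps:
q(a) = -3 - a (q(a) = 9 - (a + 12) = 9 - (12 + a) = 9 + (-12 - a) = -3 - a)
U(E, H) = -6 + H
-7781/42759 - 22855/U(q(-14), -128) = -7781/42759 - 22855/(-6 - 128) = -7781*1/42759 - 22855/(-134) = -7781/42759 - 22855*(-1/134) = -7781/42759 + 22855/134 = 976214291/5729706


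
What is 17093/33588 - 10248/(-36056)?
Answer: 120064379/151381116 ≈ 0.79313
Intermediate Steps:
17093/33588 - 10248/(-36056) = 17093*(1/33588) - 10248*(-1/36056) = 17093/33588 + 1281/4507 = 120064379/151381116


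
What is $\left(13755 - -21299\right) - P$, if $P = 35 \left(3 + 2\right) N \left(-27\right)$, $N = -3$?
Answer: $20879$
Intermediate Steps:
$P = 14175$ ($P = 35 \left(3 + 2\right) \left(-3\right) \left(-27\right) = 35 \cdot 5 \left(-3\right) \left(-27\right) = 35 \left(-15\right) \left(-27\right) = \left(-525\right) \left(-27\right) = 14175$)
$\left(13755 - -21299\right) - P = \left(13755 - -21299\right) - 14175 = \left(13755 + 21299\right) - 14175 = 35054 - 14175 = 20879$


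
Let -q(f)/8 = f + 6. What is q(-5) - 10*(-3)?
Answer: 22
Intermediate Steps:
q(f) = -48 - 8*f (q(f) = -8*(f + 6) = -8*(6 + f) = -48 - 8*f)
q(-5) - 10*(-3) = (-48 - 8*(-5)) - 10*(-3) = (-48 + 40) + 30 = -8 + 30 = 22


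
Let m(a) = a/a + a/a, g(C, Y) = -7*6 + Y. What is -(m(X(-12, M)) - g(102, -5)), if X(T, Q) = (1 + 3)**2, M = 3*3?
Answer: -49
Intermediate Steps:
g(C, Y) = -42 + Y
M = 9
X(T, Q) = 16 (X(T, Q) = 4**2 = 16)
m(a) = 2 (m(a) = 1 + 1 = 2)
-(m(X(-12, M)) - g(102, -5)) = -(2 - (-42 - 5)) = -(2 - 1*(-47)) = -(2 + 47) = -1*49 = -49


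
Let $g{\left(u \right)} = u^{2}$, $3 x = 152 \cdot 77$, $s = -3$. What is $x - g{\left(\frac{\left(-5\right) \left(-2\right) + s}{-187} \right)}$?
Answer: $\frac{409277029}{104907} \approx 3901.3$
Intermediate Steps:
$x = \frac{11704}{3}$ ($x = \frac{152 \cdot 77}{3} = \frac{1}{3} \cdot 11704 = \frac{11704}{3} \approx 3901.3$)
$x - g{\left(\frac{\left(-5\right) \left(-2\right) + s}{-187} \right)} = \frac{11704}{3} - \left(\frac{\left(-5\right) \left(-2\right) - 3}{-187}\right)^{2} = \frac{11704}{3} - \left(\left(10 - 3\right) \left(- \frac{1}{187}\right)\right)^{2} = \frac{11704}{3} - \left(7 \left(- \frac{1}{187}\right)\right)^{2} = \frac{11704}{3} - \left(- \frac{7}{187}\right)^{2} = \frac{11704}{3} - \frac{49}{34969} = \frac{409277029}{104907}$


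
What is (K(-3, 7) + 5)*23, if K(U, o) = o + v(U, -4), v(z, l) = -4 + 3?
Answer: 253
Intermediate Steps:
v(z, l) = -1
K(U, o) = -1 + o (K(U, o) = o - 1 = -1 + o)
(K(-3, 7) + 5)*23 = ((-1 + 7) + 5)*23 = (6 + 5)*23 = 11*23 = 253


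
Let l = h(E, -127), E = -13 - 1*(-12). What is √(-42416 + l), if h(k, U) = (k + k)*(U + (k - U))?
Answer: I*√42414 ≈ 205.95*I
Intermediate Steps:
E = -1 (E = -13 + 12 = -1)
h(k, U) = 2*k² (h(k, U) = (2*k)*k = 2*k²)
l = 2 (l = 2*(-1)² = 2*1 = 2)
√(-42416 + l) = √(-42416 + 2) = √(-42414) = I*√42414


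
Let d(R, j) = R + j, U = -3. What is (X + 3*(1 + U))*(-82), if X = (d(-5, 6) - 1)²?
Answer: 492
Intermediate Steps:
X = 0 (X = ((-5 + 6) - 1)² = (1 - 1)² = 0² = 0)
(X + 3*(1 + U))*(-82) = (0 + 3*(1 - 3))*(-82) = (0 + 3*(-2))*(-82) = (0 - 6)*(-82) = -6*(-82) = 492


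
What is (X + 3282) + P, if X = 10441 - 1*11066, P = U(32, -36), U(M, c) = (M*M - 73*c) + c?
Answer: 6273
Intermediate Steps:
U(M, c) = M² - 72*c (U(M, c) = (M² - 73*c) + c = M² - 72*c)
P = 3616 (P = 32² - 72*(-36) = 1024 + 2592 = 3616)
X = -625 (X = 10441 - 11066 = -625)
(X + 3282) + P = (-625 + 3282) + 3616 = 2657 + 3616 = 6273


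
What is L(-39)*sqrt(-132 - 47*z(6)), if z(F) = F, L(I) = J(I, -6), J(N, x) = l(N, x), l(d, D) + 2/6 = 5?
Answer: 14*I*sqrt(46) ≈ 94.953*I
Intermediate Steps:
l(d, D) = 14/3 (l(d, D) = -1/3 + 5 = 14/3)
J(N, x) = 14/3
L(I) = 14/3
L(-39)*sqrt(-132 - 47*z(6)) = 14*sqrt(-132 - 47*6)/3 = 14*sqrt(-132 - 282)/3 = 14*sqrt(-414)/3 = 14*(3*I*sqrt(46))/3 = 14*I*sqrt(46)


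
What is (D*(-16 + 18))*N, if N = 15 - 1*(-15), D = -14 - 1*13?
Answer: -1620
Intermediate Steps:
D = -27 (D = -14 - 13 = -27)
N = 30 (N = 15 + 15 = 30)
(D*(-16 + 18))*N = -27*(-16 + 18)*30 = -27*2*30 = -54*30 = -1620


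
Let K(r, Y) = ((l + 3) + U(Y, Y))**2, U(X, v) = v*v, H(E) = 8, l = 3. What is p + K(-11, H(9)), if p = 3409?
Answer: 8309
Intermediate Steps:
U(X, v) = v**2
K(r, Y) = (6 + Y**2)**2 (K(r, Y) = ((3 + 3) + Y**2)**2 = (6 + Y**2)**2)
p + K(-11, H(9)) = 3409 + (6 + 8**2)**2 = 3409 + (6 + 64)**2 = 3409 + 70**2 = 3409 + 4900 = 8309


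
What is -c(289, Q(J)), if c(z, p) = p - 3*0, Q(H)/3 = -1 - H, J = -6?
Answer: -15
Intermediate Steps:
Q(H) = -3 - 3*H (Q(H) = 3*(-1 - H) = -3 - 3*H)
c(z, p) = p (c(z, p) = p + 0 = p)
-c(289, Q(J)) = -(-3 - 3*(-6)) = -(-3 + 18) = -1*15 = -15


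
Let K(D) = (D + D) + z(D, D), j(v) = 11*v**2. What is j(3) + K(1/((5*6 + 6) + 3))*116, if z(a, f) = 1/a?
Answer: 180529/39 ≈ 4628.9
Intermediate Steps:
z(a, f) = 1/a
K(D) = 1/D + 2*D (K(D) = (D + D) + 1/D = 2*D + 1/D = 1/D + 2*D)
j(3) + K(1/((5*6 + 6) + 3))*116 = 11*3**2 + (1/(1/((5*6 + 6) + 3)) + 2/((5*6 + 6) + 3))*116 = 11*9 + (1/(1/((30 + 6) + 3)) + 2/((30 + 6) + 3))*116 = 99 + (1/(1/(36 + 3)) + 2/(36 + 3))*116 = 99 + (1/(1/39) + 2/39)*116 = 99 + (1/(1/39) + 2*(1/39))*116 = 99 + (39 + 2/39)*116 = 99 + (1523/39)*116 = 99 + 176668/39 = 180529/39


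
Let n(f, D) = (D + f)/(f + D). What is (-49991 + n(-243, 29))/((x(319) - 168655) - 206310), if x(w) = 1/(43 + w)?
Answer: 18096380/135737329 ≈ 0.13332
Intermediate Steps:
n(f, D) = 1 (n(f, D) = (D + f)/(D + f) = 1)
(-49991 + n(-243, 29))/((x(319) - 168655) - 206310) = (-49991 + 1)/((1/(43 + 319) - 168655) - 206310) = -49990/((1/362 - 168655) - 206310) = -49990/(-61053109/362 - 206310) = -49990/(-135737329/362) = -49990*(-362/135737329) = 18096380/135737329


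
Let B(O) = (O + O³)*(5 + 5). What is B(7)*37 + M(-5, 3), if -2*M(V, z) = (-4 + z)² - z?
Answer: 129501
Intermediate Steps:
B(O) = 10*O + 10*O³ (B(O) = (O + O³)*10 = 10*O + 10*O³)
M(V, z) = z/2 - (-4 + z)²/2 (M(V, z) = -((-4 + z)² - z)/2 = z/2 - (-4 + z)²/2)
B(7)*37 + M(-5, 3) = (10*7*(1 + 7²))*37 + ((½)*3 - (-4 + 3)²/2) = (10*7*(1 + 49))*37 + (3/2 - ½*(-1)²) = (10*7*50)*37 + (3/2 - ½*1) = 3500*37 + (3/2 - ½) = 129500 + 1 = 129501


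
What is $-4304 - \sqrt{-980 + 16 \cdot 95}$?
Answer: $-4304 - 6 \sqrt{15} \approx -4327.2$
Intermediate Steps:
$-4304 - \sqrt{-980 + 16 \cdot 95} = -4304 - \sqrt{-980 + 1520} = -4304 - \sqrt{540} = -4304 - 6 \sqrt{15}$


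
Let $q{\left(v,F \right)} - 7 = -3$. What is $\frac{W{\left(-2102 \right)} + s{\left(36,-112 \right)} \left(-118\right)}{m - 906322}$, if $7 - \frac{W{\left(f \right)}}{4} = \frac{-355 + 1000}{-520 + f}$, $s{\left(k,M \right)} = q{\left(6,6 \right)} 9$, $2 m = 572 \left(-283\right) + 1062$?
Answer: $\frac{1843710}{431200573} \approx 0.0042758$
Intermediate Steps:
$q{\left(v,F \right)} = 4$ ($q{\left(v,F \right)} = 7 - 3 = 4$)
$m = -80407$ ($m = \frac{572 \left(-283\right) + 1062}{2} = \frac{-161876 + 1062}{2} = \frac{1}{2} \left(-160814\right) = -80407$)
$s{\left(k,M \right)} = 36$ ($s{\left(k,M \right)} = 4 \cdot 9 = 36$)
$W{\left(f \right)} = 28 - \frac{2580}{-520 + f}$ ($W{\left(f \right)} = 28 - 4 \frac{-355 + 1000}{-520 + f} = 28 - 4 \frac{645}{-520 + f} = 28 - \frac{2580}{-520 + f}$)
$\frac{W{\left(-2102 \right)} + s{\left(36,-112 \right)} \left(-118\right)}{m - 906322} = \frac{\frac{4 \left(-4285 + 7 \left(-2102\right)\right)}{-520 - 2102} + 36 \left(-118\right)}{-80407 - 906322} = \frac{\frac{4 \left(-4285 - 14714\right)}{-2622} - 4248}{-986729} = \left(4 \left(- \frac{1}{2622}\right) \left(-18999\right) - 4248\right) \left(- \frac{1}{986729}\right) = \left(\frac{12666}{437} - 4248\right) \left(- \frac{1}{986729}\right) = \left(- \frac{1843710}{437}\right) \left(- \frac{1}{986729}\right) = \frac{1843710}{431200573}$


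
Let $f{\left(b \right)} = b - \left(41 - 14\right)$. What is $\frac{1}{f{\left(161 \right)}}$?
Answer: $\frac{1}{134} \approx 0.0074627$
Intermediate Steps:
$f{\left(b \right)} = -27 + b$ ($f{\left(b \right)} = b - 27 = -27 + b$)
$\frac{1}{f{\left(161 \right)}} = \frac{1}{-27 + 161} = \frac{1}{134}$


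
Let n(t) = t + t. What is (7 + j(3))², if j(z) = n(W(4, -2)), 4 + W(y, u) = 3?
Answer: 25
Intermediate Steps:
W(y, u) = -1 (W(y, u) = -4 + 3 = -1)
n(t) = 2*t
j(z) = -2 (j(z) = 2*(-1) = -2)
(7 + j(3))² = (7 - 2)² = 5² = 25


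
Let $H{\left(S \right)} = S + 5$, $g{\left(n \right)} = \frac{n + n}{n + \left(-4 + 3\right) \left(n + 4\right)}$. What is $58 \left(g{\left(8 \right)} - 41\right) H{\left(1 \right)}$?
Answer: $-15660$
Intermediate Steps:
$g{\left(n \right)} = - \frac{n}{2}$ ($g{\left(n \right)} = \frac{2 n}{n - \left(4 + n\right)} = \frac{2 n}{-4} = 2 n \left(- \frac{1}{4}\right) = - \frac{n}{2}$)
$H{\left(S \right)} = 5 + S$
$58 \left(g{\left(8 \right)} - 41\right) H{\left(1 \right)} = 58 \left(\left(- \frac{1}{2}\right) 8 - 41\right) \left(5 + 1\right) = 58 \left(-4 - 41\right) 6 = 58 \left(-45\right) 6 = \left(-2610\right) 6 = -15660$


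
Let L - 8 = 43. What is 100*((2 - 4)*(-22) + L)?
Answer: 9500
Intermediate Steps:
L = 51 (L = 8 + 43 = 51)
100*((2 - 4)*(-22) + L) = 100*((2 - 4)*(-22) + 51) = 100*(-2*(-22) + 51) = 100*(44 + 51) = 100*95 = 9500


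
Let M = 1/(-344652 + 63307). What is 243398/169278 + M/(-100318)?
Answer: 3434828646423929/2388848403006690 ≈ 1.4379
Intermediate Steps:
M = -1/281345 (M = 1/(-281345) = -1/281345 ≈ -3.5544e-6)
243398/169278 + M/(-100318) = 243398/169278 - 1/281345/(-100318) = 243398*(1/169278) - 1/281345*(-1/100318) = 121699/84639 + 1/28223967710 = 3434828646423929/2388848403006690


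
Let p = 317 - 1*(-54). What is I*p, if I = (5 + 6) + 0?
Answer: 4081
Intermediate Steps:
p = 371 (p = 317 + 54 = 371)
I = 11 (I = 11 + 0 = 11)
I*p = 11*371 = 4081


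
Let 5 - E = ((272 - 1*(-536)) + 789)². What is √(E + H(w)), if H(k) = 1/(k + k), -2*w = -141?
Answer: I*√50704581783/141 ≈ 1597.0*I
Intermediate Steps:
w = 141/2 (w = -½*(-141) = 141/2 ≈ 70.500)
E = -2550404 (E = 5 - ((272 - 1*(-536)) + 789)² = 5 - ((272 + 536) + 789)² = 5 - (808 + 789)² = 5 - 1*1597² = 5 - 1*2550409 = 5 - 2550409 = -2550404)
H(k) = 1/(2*k)
√(E + H(w)) = √(-2550404 + 1/(2*(141/2))) = √(-2550404 + (½)*(2/141)) = √(-2550404 + 1/141) = √(-359606963/141) = I*√50704581783/141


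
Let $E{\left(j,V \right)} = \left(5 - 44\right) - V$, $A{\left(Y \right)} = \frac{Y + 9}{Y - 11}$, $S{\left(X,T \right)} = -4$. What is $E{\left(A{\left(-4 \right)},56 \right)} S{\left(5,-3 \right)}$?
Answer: $380$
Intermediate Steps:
$A{\left(Y \right)} = \frac{9 + Y}{-11 + Y}$
$E{\left(j,V \right)} = -39 - V$ ($E{\left(j,V \right)} = \left(5 - 44\right) - V = -39 - V$)
$E{\left(A{\left(-4 \right)},56 \right)} S{\left(5,-3 \right)} = \left(-39 - 56\right) \left(-4\right) = \left(-95\right) \left(-4\right) = 380$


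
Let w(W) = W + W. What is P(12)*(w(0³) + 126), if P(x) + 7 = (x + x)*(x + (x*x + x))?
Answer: 507150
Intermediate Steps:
w(W) = 2*W
P(x) = -7 + 2*x*(x² + 2*x) (P(x) = -7 + (x + x)*(x + (x*x + x)) = -7 + (2*x)*(x + (x² + x)) = -7 + (2*x)*(x + (x + x²)) = -7 + (2*x)*(x² + 2*x) = -7 + 2*x*(x² + 2*x))
P(12)*(w(0³) + 126) = (-7 + 2*12³ + 4*12²)*(2*0³ + 126) = (-7 + 2*1728 + 4*144)*(2*0 + 126) = (-7 + 3456 + 576)*(0 + 126) = 4025*126 = 507150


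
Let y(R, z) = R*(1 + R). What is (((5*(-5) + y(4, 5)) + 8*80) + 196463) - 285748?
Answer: -88650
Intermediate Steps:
(((5*(-5) + y(4, 5)) + 8*80) + 196463) - 285748 = (((5*(-5) + 4*(1 + 4)) + 8*80) + 196463) - 285748 = (((-25 + 4*5) + 640) + 196463) - 285748 = (((-25 + 20) + 640) + 196463) - 285748 = ((-5 + 640) + 196463) - 285748 = (635 + 196463) - 285748 = 197098 - 285748 = -88650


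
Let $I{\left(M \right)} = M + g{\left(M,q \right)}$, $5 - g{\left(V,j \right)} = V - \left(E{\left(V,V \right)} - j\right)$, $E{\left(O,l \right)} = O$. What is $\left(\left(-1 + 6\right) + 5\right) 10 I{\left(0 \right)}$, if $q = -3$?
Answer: $800$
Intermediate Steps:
$g{\left(V,j \right)} = 5 - j$ ($g{\left(V,j \right)} = 5 - \left(V - \left(V - j\right)\right) = 5 - j$)
$I{\left(M \right)} = 8 + M$ ($I{\left(M \right)} = M + \left(5 - -3\right) = M + \left(5 + 3\right) = M + 8 = 8 + M$)
$\left(\left(-1 + 6\right) + 5\right) 10 I{\left(0 \right)} = \left(\left(-1 + 6\right) + 5\right) 10 \left(8 + 0\right) = \left(5 + 5\right) 10 \cdot 8 = 10 \cdot 10 \cdot 8 = 100 \cdot 8 = 800$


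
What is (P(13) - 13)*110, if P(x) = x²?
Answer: 17160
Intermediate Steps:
(P(13) - 13)*110 = (13² - 13)*110 = (169 - 13)*110 = 156*110 = 17160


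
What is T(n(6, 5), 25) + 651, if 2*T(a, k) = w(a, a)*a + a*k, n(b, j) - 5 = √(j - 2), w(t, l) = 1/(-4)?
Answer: 5703/8 + 99*√3/8 ≈ 734.31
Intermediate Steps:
w(t, l) = -¼
n(b, j) = 5 + √(-2 + j) (n(b, j) = 5 + √(j - 2) = 5 + √(-2 + j))
T(a, k) = -a/8 + a*k/2 (T(a, k) = (-a/4 + a*k)/2 = -a/8 + a*k/2)
T(n(6, 5), 25) + 651 = (5 + √(-2 + 5))*(-1 + 4*25)/8 + 651 = (5 + √3)*(-1 + 100)/8 + 651 = (⅛)*(5 + √3)*99 + 651 = (495/8 + 99*√3/8) + 651 = 5703/8 + 99*√3/8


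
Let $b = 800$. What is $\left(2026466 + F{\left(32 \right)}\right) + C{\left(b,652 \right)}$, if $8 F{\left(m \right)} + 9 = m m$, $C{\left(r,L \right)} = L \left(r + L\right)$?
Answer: $\frac{23786375}{8} \approx 2.9733 \cdot 10^{6}$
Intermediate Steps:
$C{\left(r,L \right)} = L \left(L + r\right)$
$F{\left(m \right)} = - \frac{9}{8} + \frac{m^{2}}{8}$ ($F{\left(m \right)} = - \frac{9}{8} + \frac{m m}{8} = - \frac{9}{8} + \frac{m^{2}}{8}$)
$\left(2026466 + F{\left(32 \right)}\right) + C{\left(b,652 \right)} = \left(2026466 - \left(\frac{9}{8} - \frac{32^{2}}{8}\right)\right) + 652 \left(652 + 800\right) = \left(2026466 + \left(- \frac{9}{8} + \frac{1}{8} \cdot 1024\right)\right) + 652 \cdot 1452 = \left(2026466 + \left(- \frac{9}{8} + 128\right)\right) + 946704 = \left(2026466 + \frac{1015}{8}\right) + 946704 = \frac{16212743}{8} + 946704 = \frac{23786375}{8}$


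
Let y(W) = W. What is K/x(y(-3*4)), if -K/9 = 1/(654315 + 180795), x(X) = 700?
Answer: -1/64953000 ≈ -1.5396e-8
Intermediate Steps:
K = -1/92790 (K = -9/(654315 + 180795) = -9/835110 = -9*1/835110 = -1/92790 ≈ -1.0777e-5)
K/x(y(-3*4)) = -1/92790/700 = -1/92790*1/700 = -1/64953000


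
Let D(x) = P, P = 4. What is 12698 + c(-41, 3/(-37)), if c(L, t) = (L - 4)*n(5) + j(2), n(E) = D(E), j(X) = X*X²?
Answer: 12526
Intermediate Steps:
D(x) = 4
j(X) = X³
n(E) = 4
c(L, t) = -8 + 4*L (c(L, t) = (L - 4)*4 + 2³ = (-4 + L)*4 + 8 = (-16 + 4*L) + 8 = -8 + 4*L)
12698 + c(-41, 3/(-37)) = 12698 + (-8 + 4*(-41)) = 12698 + (-8 - 164) = 12698 - 172 = 12526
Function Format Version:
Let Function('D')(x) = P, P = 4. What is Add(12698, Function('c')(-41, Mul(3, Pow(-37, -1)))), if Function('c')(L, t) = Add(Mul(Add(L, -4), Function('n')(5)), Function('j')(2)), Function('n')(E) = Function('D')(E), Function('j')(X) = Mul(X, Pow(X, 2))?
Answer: 12526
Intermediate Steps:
Function('D')(x) = 4
Function('j')(X) = Pow(X, 3)
Function('n')(E) = 4
Function('c')(L, t) = Add(-8, Mul(4, L)) (Function('c')(L, t) = Add(Mul(Add(L, -4), 4), Pow(2, 3)) = Add(Mul(Add(-4, L), 4), 8) = Add(Add(-16, Mul(4, L)), 8) = Add(-8, Mul(4, L)))
Add(12698, Function('c')(-41, Mul(3, Pow(-37, -1)))) = Add(12698, Add(-8, Mul(4, -41))) = Add(12698, Add(-8, -164)) = Add(12698, -172) = 12526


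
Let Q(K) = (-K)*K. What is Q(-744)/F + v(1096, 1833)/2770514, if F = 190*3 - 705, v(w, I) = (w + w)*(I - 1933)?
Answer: 85197202528/20778855 ≈ 4100.2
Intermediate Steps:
v(w, I) = 2*w*(-1933 + I) (v(w, I) = (2*w)*(-1933 + I) = 2*w*(-1933 + I))
Q(K) = -K**2
F = -135 (F = 570 - 705 = -135)
Q(-744)/F + v(1096, 1833)/2770514 = -1*(-744)**2/(-135) + (2*1096*(-1933 + 1833))/2770514 = -1*553536*(-1/135) + (2*1096*(-100))*(1/2770514) = -553536*(-1/135) - 219200*1/2770514 = 61504/15 - 109600/1385257 = 85197202528/20778855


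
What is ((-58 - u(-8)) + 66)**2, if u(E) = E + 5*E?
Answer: 3136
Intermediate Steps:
u(E) = 6*E
((-58 - u(-8)) + 66)**2 = ((-58 - 6*(-8)) + 66)**2 = ((-58 - 1*(-48)) + 66)**2 = ((-58 + 48) + 66)**2 = (-10 + 66)**2 = 56**2 = 3136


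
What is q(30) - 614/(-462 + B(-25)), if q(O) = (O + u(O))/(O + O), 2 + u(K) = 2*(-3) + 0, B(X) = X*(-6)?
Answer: 607/260 ≈ 2.3346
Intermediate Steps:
B(X) = -6*X
u(K) = -8 (u(K) = -2 + (2*(-3) + 0) = -2 + (-6 + 0) = -2 - 6 = -8)
q(O) = (-8 + O)/(2*O) (q(O) = (O - 8)/(O + O) = (-8 + O)/((2*O)) = (-8 + O)*(1/(2*O)) = (-8 + O)/(2*O))
q(30) - 614/(-462 + B(-25)) = (1/2)*(-8 + 30)/30 - 614/(-462 - 6*(-25)) = (1/2)*(1/30)*22 - 614/(-462 + 150) = 11/30 - 614/(-312) = 11/30 - 1/312*(-614) = 11/30 + 307/156 = 607/260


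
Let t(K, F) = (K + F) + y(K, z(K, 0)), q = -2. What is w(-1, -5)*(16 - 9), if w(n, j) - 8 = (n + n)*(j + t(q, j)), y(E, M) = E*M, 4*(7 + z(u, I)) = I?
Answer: 28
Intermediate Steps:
z(u, I) = -7 + I/4
t(K, F) = F - 6*K (t(K, F) = (K + F) + K*(-7 + (¼)*0) = (F + K) + K*(-7 + 0) = (F + K) + K*(-7) = (F + K) - 7*K = F - 6*K)
w(n, j) = 8 + 2*n*(12 + 2*j) (w(n, j) = 8 + (n + n)*(j + (j - 6*(-2))) = 8 + (2*n)*(j + (j + 12)) = 8 + (2*n)*(j + (12 + j)) = 8 + (2*n)*(12 + 2*j) = 8 + 2*n*(12 + 2*j))
w(-1, -5)*(16 - 9) = (8 + 24*(-1) + 4*(-5)*(-1))*(16 - 9) = (8 - 24 + 20)*7 = 4*7 = 28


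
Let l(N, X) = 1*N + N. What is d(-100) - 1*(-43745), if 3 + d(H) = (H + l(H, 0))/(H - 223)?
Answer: 14128966/323 ≈ 43743.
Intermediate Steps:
l(N, X) = 2*N (l(N, X) = N + N = 2*N)
d(H) = -3 + 3*H/(-223 + H) (d(H) = -3 + (H + 2*H)/(H - 223) = -3 + (3*H)/(-223 + H) = -3 + 3*H/(-223 + H))
d(-100) - 1*(-43745) = 669/(-223 - 100) - 1*(-43745) = 669/(-323) + 43745 = 669*(-1/323) + 43745 = -669/323 + 43745 = 14128966/323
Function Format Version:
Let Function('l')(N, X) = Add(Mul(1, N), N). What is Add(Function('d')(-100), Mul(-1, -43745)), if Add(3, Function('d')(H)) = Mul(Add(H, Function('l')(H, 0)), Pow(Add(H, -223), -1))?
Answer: Rational(14128966, 323) ≈ 43743.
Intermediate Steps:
Function('l')(N, X) = Mul(2, N) (Function('l')(N, X) = Add(N, N) = Mul(2, N))
Function('d')(H) = Add(-3, Mul(3, H, Pow(Add(-223, H), -1))) (Function('d')(H) = Add(-3, Mul(Add(H, Mul(2, H)), Pow(Add(H, -223), -1))) = Add(-3, Mul(Mul(3, H), Pow(Add(-223, H), -1))) = Add(-3, Mul(3, H, Pow(Add(-223, H), -1))))
Add(Function('d')(-100), Mul(-1, -43745)) = Add(Mul(669, Pow(Add(-223, -100), -1)), Mul(-1, -43745)) = Add(Mul(669, Pow(-323, -1)), 43745) = Add(Mul(669, Rational(-1, 323)), 43745) = Add(Rational(-669, 323), 43745) = Rational(14128966, 323)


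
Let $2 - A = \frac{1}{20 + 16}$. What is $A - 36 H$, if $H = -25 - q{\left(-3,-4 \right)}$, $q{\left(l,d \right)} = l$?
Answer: $\frac{28583}{36} \approx 793.97$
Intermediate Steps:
$A = \frac{71}{36}$ ($A = 2 - \frac{1}{20 + 16} = 2 - \frac{1}{36} = \frac{71}{36} \approx 1.9722$)
$H = -22$ ($H = -25 - -3 = -25 + 3 = -22$)
$A - 36 H = \frac{71}{36} - -792 = \frac{71}{36} + 792 = \frac{28583}{36}$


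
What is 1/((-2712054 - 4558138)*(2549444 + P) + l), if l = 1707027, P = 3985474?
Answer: -1/47510106857229 ≈ -2.1048e-14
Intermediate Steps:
1/((-2712054 - 4558138)*(2549444 + P) + l) = 1/((-2712054 - 4558138)*(2549444 + 3985474) + 1707027) = 1/(-7270192*6534918 + 1707027) = 1/(-47510108564256 + 1707027) = 1/(-47510106857229) = -1/47510106857229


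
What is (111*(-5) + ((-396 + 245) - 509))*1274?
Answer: -1547910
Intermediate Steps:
(111*(-5) + ((-396 + 245) - 509))*1274 = (-555 + (-151 - 509))*1274 = (-555 - 660)*1274 = -1215*1274 = -1547910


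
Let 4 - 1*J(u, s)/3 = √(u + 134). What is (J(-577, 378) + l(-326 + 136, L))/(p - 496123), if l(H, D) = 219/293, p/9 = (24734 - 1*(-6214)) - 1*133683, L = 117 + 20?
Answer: -3735/416276234 + 3*I*√443/1420738 ≈ -8.9724e-6 + 4.4444e-5*I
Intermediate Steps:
J(u, s) = 12 - 3*√(134 + u) (J(u, s) = 12 - 3*√(u + 134) = 12 - 3*√(134 + u))
L = 137
p = -924615 (p = 9*((24734 - 1*(-6214)) - 1*133683) = 9*((24734 + 6214) - 133683) = 9*(30948 - 133683) = 9*(-102735) = -924615)
l(H, D) = 219/293 (l(H, D) = 219*(1/293) = 219/293)
(J(-577, 378) + l(-326 + 136, L))/(p - 496123) = ((12 - 3*√(134 - 577)) + 219/293)/(-924615 - 496123) = ((12 - 3*I*√443) + 219/293)/(-1420738) = ((12 - 3*I*√443) + 219/293)*(-1/1420738) = (3735/293 - 3*I*√443)*(-1/1420738) = -3735/416276234 + 3*I*√443/1420738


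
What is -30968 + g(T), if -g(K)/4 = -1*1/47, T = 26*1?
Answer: -1455492/47 ≈ -30968.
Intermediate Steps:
T = 26
g(K) = 4/47 (g(K) = -4*(-1*1)/47 = -(-4)/47 = -4*(-1/47) = 4/47)
-30968 + g(T) = -30968 + 4/47 = -1455492/47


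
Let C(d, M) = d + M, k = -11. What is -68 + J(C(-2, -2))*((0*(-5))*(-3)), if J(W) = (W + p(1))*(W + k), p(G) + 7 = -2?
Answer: -68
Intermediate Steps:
p(G) = -9 (p(G) = -7 - 2 = -9)
C(d, M) = M + d
J(W) = (-11 + W)*(-9 + W) (J(W) = (W - 9)*(W - 11) = (-9 + W)*(-11 + W) = (-11 + W)*(-9 + W))
-68 + J(C(-2, -2))*((0*(-5))*(-3)) = -68 + (99 + (-2 - 2)² - 20*(-2 - 2))*((0*(-5))*(-3)) = -68 + (99 + (-4)² - 20*(-4))*(0*(-3)) = -68 + (99 + 16 + 80)*0 = -68 + 195*0 = -68 + 0 = -68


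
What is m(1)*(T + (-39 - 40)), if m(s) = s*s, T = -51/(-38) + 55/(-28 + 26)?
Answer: -1998/19 ≈ -105.16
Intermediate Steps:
T = -497/19 (T = -51*(-1/38) + 55/(-2) = 51/38 + 55*(-½) = 51/38 - 55/2 = -497/19 ≈ -26.158)
m(s) = s²
m(1)*(T + (-39 - 40)) = 1²*(-497/19 + (-39 - 40)) = 1*(-497/19 - 79) = 1*(-1998/19) = -1998/19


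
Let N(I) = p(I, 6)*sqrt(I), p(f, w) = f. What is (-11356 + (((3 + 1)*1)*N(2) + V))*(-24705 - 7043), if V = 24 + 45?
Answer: 358339676 - 253984*sqrt(2) ≈ 3.5798e+8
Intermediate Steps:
N(I) = I**(3/2) (N(I) = I*sqrt(I) = I**(3/2))
V = 69
(-11356 + (((3 + 1)*1)*N(2) + V))*(-24705 - 7043) = (-11356 + (((3 + 1)*1)*2**(3/2) + 69))*(-24705 - 7043) = (-11356 + ((4*1)*(2*sqrt(2)) + 69))*(-31748) = (-11356 + (4*(2*sqrt(2)) + 69))*(-31748) = (-11356 + (8*sqrt(2) + 69))*(-31748) = (-11356 + (69 + 8*sqrt(2)))*(-31748) = (-11287 + 8*sqrt(2))*(-31748) = 358339676 - 253984*sqrt(2)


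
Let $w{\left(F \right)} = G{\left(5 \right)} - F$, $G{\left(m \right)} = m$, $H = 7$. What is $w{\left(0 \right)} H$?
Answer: $35$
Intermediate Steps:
$w{\left(F \right)} = 5 - F$
$w{\left(0 \right)} H = \left(5 - 0\right) 7 = \left(5 + 0\right) 7 = 5 \cdot 7 = 35$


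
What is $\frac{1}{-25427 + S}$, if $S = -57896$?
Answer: $- \frac{1}{83323} \approx -1.2001 \cdot 10^{-5}$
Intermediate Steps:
$\frac{1}{-25427 + S} = \frac{1}{-25427 - 57896} = \frac{1}{-83323} = - \frac{1}{83323}$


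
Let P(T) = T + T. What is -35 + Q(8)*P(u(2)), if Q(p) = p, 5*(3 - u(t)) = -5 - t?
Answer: 177/5 ≈ 35.400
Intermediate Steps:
u(t) = 4 + t/5 (u(t) = 3 - (-5 - t)/5 = 3 + (1 + t/5) = 4 + t/5)
P(T) = 2*T
-35 + Q(8)*P(u(2)) = -35 + 8*(2*(4 + (⅕)*2)) = -35 + 8*(2*(4 + ⅖)) = -35 + 8*(2*(22/5)) = -35 + 8*(44/5) = -35 + 352/5 = 177/5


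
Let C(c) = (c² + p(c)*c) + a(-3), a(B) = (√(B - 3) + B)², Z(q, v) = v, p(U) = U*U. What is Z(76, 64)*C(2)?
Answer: 960 - 384*I*√6 ≈ 960.0 - 940.6*I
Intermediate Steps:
p(U) = U²
a(B) = (B + √(-3 + B))² (a(B) = (√(-3 + B) + B)² = (B + √(-3 + B))²)
C(c) = c² + c³ + (-3 + I*√6)² (C(c) = (c² + c²*c) + (-3 + √(-3 - 3))² = (c² + c³) + (-3 + √(-6))² = (c² + c³) + (-3 + I*√6)² = c² + c³ + (-3 + I*√6)²)
Z(76, 64)*C(2) = 64*(2² + 2³ + (3 - I*√6)²) = 64*(4 + 8 + (3 - I*√6)²) = 64*(12 + (3 - I*√6)²) = 768 + 64*(3 - I*√6)²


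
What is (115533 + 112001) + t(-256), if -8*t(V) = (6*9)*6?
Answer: 454987/2 ≈ 2.2749e+5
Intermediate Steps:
t(V) = -81/2 (t(V) = -6*9*6/8 = -27*6/4 = -⅛*324 = -81/2)
(115533 + 112001) + t(-256) = (115533 + 112001) - 81/2 = 227534 - 81/2 = 454987/2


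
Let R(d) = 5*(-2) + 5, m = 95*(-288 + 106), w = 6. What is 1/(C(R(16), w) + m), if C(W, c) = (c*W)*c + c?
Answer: -1/17464 ≈ -5.7261e-5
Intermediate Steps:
m = -17290 (m = 95*(-182) = -17290)
R(d) = -5 (R(d) = -10 + 5 = -5)
C(W, c) = c + W*c² (C(W, c) = (W*c)*c + c = W*c² + c = c + W*c²)
1/(C(R(16), w) + m) = 1/(6*(1 - 5*6) - 17290) = 1/(6*(1 - 30) - 17290) = 1/(6*(-29) - 17290) = 1/(-174 - 17290) = 1/(-17464) = -1/17464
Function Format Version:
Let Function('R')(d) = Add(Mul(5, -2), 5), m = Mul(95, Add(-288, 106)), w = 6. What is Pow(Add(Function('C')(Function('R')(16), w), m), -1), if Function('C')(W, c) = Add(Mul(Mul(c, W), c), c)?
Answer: Rational(-1, 17464) ≈ -5.7261e-5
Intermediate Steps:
m = -17290 (m = Mul(95, -182) = -17290)
Function('R')(d) = -5 (Function('R')(d) = Add(-10, 5) = -5)
Function('C')(W, c) = Add(c, Mul(W, Pow(c, 2))) (Function('C')(W, c) = Add(Mul(Mul(W, c), c), c) = Add(Mul(W, Pow(c, 2)), c) = Add(c, Mul(W, Pow(c, 2))))
Pow(Add(Function('C')(Function('R')(16), w), m), -1) = Pow(Add(Mul(6, Add(1, Mul(-5, 6))), -17290), -1) = Pow(Add(Mul(6, Add(1, -30)), -17290), -1) = Pow(Add(Mul(6, -29), -17290), -1) = Pow(Add(-174, -17290), -1) = Pow(-17464, -1) = Rational(-1, 17464)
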